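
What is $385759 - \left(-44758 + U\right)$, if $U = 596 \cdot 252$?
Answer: $280325$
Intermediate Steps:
$U = 150192$
$385759 - \left(-44758 + U\right) = 385759 - \left(-44758 + 150192\right) = 385759 - 105434 = 280325$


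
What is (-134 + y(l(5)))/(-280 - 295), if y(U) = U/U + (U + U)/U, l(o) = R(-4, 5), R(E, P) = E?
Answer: 131/575 ≈ 0.22783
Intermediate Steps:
l(o) = -4
y(U) = 3 (y(U) = 1 + (2*U)/U = 1 + 2 = 3)
(-134 + y(l(5)))/(-280 - 295) = (-134 + 3)/(-280 - 295) = -131/(-575) = -131*(-1/575) = 131/575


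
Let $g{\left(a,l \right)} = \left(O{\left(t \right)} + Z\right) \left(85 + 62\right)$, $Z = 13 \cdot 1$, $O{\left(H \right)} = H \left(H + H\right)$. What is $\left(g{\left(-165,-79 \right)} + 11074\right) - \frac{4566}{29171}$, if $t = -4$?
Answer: $\frac{516001253}{29171} \approx 17689.0$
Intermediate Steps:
$O{\left(H \right)} = 2 H^{2}$ ($O{\left(H \right)} = H 2 H = 2 H^{2}$)
$Z = 13$
$g{\left(a,l \right)} = 6615$ ($g{\left(a,l \right)} = \left(2 \left(-4\right)^{2} + 13\right) \left(85 + 62\right) = \left(2 \cdot 16 + 13\right) 147 = \left(32 + 13\right) 147 = 45 \cdot 147 = 6615$)
$\left(g{\left(-165,-79 \right)} + 11074\right) - \frac{4566}{29171} = \left(6615 + 11074\right) - \frac{4566}{29171} = 17689 - \frac{4566}{29171} = \frac{516001253}{29171}$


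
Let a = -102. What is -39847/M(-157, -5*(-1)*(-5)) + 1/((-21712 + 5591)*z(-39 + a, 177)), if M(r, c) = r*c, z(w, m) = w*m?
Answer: -16031715111134/1579152303225 ≈ -10.152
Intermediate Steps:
z(w, m) = m*w
M(r, c) = c*r
-39847/M(-157, -5*(-1)*(-5)) + 1/((-21712 + 5591)*z(-39 + a, 177)) = -39847/((-5*(-1)*(-5))*(-157)) + 1/((-21712 + 5591)*((177*(-39 - 102)))) = -39847/((5*(-5))*(-157)) + 1/((-16121)*((177*(-141)))) = -39847/((-25*(-157))) - 1/16121/(-24957) = -39847/3925 - 1/16121*(-1/24957) = -39847*1/3925 + 1/402331797 = -39847/3925 + 1/402331797 = -16031715111134/1579152303225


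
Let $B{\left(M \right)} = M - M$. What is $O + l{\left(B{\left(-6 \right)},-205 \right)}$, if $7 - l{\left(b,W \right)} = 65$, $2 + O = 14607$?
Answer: $14547$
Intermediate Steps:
$O = 14605$ ($O = -2 + 14607 = 14605$)
$B{\left(M \right)} = 0$
$l{\left(b,W \right)} = -58$ ($l{\left(b,W \right)} = 7 - 65 = -58$)
$O + l{\left(B{\left(-6 \right)},-205 \right)} = 14605 - 58 = 14547$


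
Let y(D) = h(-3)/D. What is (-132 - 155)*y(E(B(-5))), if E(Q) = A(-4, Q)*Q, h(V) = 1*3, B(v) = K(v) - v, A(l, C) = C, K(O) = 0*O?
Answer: -861/25 ≈ -34.440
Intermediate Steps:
K(O) = 0
B(v) = -v (B(v) = 0 - v = -v)
h(V) = 3
E(Q) = Q² (E(Q) = Q*Q = Q²)
y(D) = 3/D
(-132 - 155)*y(E(B(-5))) = (-132 - 155)*(3/((-1*(-5))²)) = -861/(5²) = -861/25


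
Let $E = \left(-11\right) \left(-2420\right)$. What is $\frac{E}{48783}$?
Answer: $\frac{26620}{48783} \approx 0.54568$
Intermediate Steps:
$E = 26620$
$\frac{E}{48783} = \frac{26620}{48783}$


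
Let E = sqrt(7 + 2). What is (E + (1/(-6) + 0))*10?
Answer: 85/3 ≈ 28.333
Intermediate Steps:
E = 3 (E = sqrt(9) = 3)
(E + (1/(-6) + 0))*10 = (3 + (1/(-6) + 0))*10 = (3 + (-1/6 + 0))*10 = (3 - 1/6)*10 = (17/6)*10 = 85/3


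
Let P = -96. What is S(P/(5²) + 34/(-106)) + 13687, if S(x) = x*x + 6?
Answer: 24070166294/1755625 ≈ 13710.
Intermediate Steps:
S(x) = 6 + x² (S(x) = x² + 6 = 6 + x²)
S(P/(5²) + 34/(-106)) + 13687 = (6 + (-96/(5²) + 34/(-106))²) + 13687 = (6 + (-96/25 + 34*(-1/106))²) + 13687 = (6 + (-96*1/25 - 17/53)²) + 13687 = (6 + (-96/25 - 17/53)²) + 13687 = (6 + (-5513/1325)²) + 13687 = (6 + 30393169/1755625) + 13687 = 40926919/1755625 + 13687 = 24070166294/1755625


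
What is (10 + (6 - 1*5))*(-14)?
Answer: -154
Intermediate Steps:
(10 + (6 - 1*5))*(-14) = (10 + (6 - 5))*(-14) = (10 + 1)*(-14) = 11*(-14) = -154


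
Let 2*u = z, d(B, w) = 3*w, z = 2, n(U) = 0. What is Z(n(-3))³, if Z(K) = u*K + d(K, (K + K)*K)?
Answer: 0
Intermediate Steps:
u = 1 (u = (½)*2 = 1)
Z(K) = K + 6*K² (Z(K) = 1*K + 3*((K + K)*K) = K + 3*((2*K)*K) = K + 3*(2*K²) = K + 6*K²)
Z(n(-3))³ = (0*(1 + 6*0))³ = (0*(1 + 0))³ = (0*1)³ = 0³ = 0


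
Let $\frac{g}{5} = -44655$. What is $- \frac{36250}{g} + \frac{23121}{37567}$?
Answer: $\frac{260965801}{335510877} \approx 0.77782$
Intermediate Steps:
$g = -223275$ ($g = 5 \left(-44655\right) = -223275$)
$- \frac{36250}{g} + \frac{23121}{37567} = - \frac{36250}{-223275} + \frac{23121}{37567} = \left(-36250\right) \left(- \frac{1}{223275}\right) + 23121 \cdot \frac{1}{37567} = \frac{1450}{8931} + \frac{23121}{37567} = \frac{260965801}{335510877}$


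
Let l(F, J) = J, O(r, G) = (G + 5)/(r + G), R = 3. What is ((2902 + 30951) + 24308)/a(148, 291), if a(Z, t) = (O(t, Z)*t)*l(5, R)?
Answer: 8510893/44523 ≈ 191.16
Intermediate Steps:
O(r, G) = (5 + G)/(G + r)
a(Z, t) = 3*t*(5 + Z)/(Z + t) (a(Z, t) = (((5 + Z)/(Z + t))*t)*3 = (t*(5 + Z)/(Z + t))*3 = 3*t*(5 + Z)/(Z + t))
((2902 + 30951) + 24308)/a(148, 291) = ((2902 + 30951) + 24308)/((3*291*(5 + 148)/(148 + 291))) = (33853 + 24308)/((3*291*153/439)) = 58161/((3*291*(1/439)*153)) = 58161/(133569/439) = 58161*(439/133569) = 8510893/44523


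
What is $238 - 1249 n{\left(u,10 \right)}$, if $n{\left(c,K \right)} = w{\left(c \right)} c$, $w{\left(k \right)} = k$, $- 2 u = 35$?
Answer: $- \frac{1529073}{4} \approx -3.8227 \cdot 10^{5}$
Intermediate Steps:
$u = - \frac{35}{2}$ ($u = \left(- \frac{1}{2}\right) 35 = - \frac{35}{2} \approx -17.5$)
$n{\left(c,K \right)} = c^{2}$ ($n{\left(c,K \right)} = c c = c^{2}$)
$238 - 1249 n{\left(u,10 \right)} = 238 - 1249 \left(- \frac{35}{2}\right)^{2} = 238 - \frac{1530025}{4} = - \frac{1529073}{4}$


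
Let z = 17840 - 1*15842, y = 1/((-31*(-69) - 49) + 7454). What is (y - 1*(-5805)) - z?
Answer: 36334009/9544 ≈ 3807.0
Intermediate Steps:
y = 1/9544 (y = 1/((2139 - 49) + 7454) = 1/(2090 + 7454) = 1/9544 ≈ 0.00010478)
z = 1998 (z = 17840 - 15842 = 1998)
(y - 1*(-5805)) - z = (1/9544 - 1*(-5805)) - 1*1998 = (1/9544 + 5805) - 1998 = 55402921/9544 - 1998 = 36334009/9544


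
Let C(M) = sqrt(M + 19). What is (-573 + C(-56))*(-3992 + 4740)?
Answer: -428604 + 748*I*sqrt(37) ≈ -4.286e+5 + 4549.9*I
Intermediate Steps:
C(M) = sqrt(19 + M)
(-573 + C(-56))*(-3992 + 4740) = (-573 + sqrt(19 - 56))*(-3992 + 4740) = (-573 + sqrt(-37))*748 = (-573 + I*sqrt(37))*748 = -428604 + 748*I*sqrt(37)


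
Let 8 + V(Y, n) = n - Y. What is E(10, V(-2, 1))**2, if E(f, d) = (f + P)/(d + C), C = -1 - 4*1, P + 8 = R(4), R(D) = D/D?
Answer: 9/100 ≈ 0.090000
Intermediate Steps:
R(D) = 1
P = -7 (P = -8 + 1 = -7)
C = -5 (C = -1 - 4 = -5)
V(Y, n) = -8 + n - Y (V(Y, n) = -8 + (n - Y) = -8 + n - Y)
E(f, d) = (-7 + f)/(-5 + d) (E(f, d) = (f - 7)/(d - 5) = (-7 + f)/(-5 + d))
E(10, V(-2, 1))**2 = ((-7 + 10)/(-5 + (-8 + 1 - 1*(-2))))**2 = (3/(-5 + (-8 + 1 + 2)))**2 = (3/(-5 - 5))**2 = (3/(-10))**2 = (-1/10*3)**2 = (-3/10)**2 = 9/100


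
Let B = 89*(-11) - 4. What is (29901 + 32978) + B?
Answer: 61896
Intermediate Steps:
B = -983 (B = -979 - 4 = -983)
(29901 + 32978) + B = (29901 + 32978) - 983 = 62879 - 983 = 61896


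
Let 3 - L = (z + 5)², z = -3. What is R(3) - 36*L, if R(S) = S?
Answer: 39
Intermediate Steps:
L = -1 (L = 3 - (-3 + 5)² = 3 - 1*2² = 3 - 1*4 = 3 - 4 = -1)
R(3) - 36*L = 3 - 36*(-1) = 3 + 36 = 39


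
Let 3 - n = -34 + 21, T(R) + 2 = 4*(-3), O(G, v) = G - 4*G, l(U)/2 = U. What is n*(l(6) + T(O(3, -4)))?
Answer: -32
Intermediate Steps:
l(U) = 2*U
O(G, v) = -3*G
T(R) = -14 (T(R) = -2 + 4*(-3) = -2 - 12 = -14)
n = 16 (n = 3 - (-34 + 21) = 3 - 1*(-13) = 3 + 13 = 16)
n*(l(6) + T(O(3, -4))) = 16*(2*6 - 14) = 16*(12 - 14) = 16*(-2) = -32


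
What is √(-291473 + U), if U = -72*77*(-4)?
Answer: I*√269297 ≈ 518.94*I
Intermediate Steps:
U = 22176 (U = -5544*(-4) = 22176)
√(-291473 + U) = √(-291473 + 22176) = √(-269297) = I*√269297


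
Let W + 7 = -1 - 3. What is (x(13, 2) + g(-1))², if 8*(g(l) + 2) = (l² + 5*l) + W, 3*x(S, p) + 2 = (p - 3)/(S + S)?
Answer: 2019241/97344 ≈ 20.743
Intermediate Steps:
W = -11 (W = -7 + (-1 - 3) = -7 - 4 = -11)
x(S, p) = -⅔ + (-3 + p)/(6*S) (x(S, p) = -⅔ + ((p - 3)/(S + S))/3 = -⅔ + ((-3 + p)/((2*S)))/3 = -⅔ + ((-3 + p)*(1/(2*S)))/3 = -⅔ + ((-3 + p)/(2*S))/3 = -⅔ + (-3 + p)/(6*S))
g(l) = -27/8 + l²/8 + 5*l/8 (g(l) = -2 + ((l² + 5*l) - 11)/8 = -2 + (-11 + l² + 5*l)/8 = -2 + (-11/8 + l²/8 + 5*l/8) = -27/8 + l²/8 + 5*l/8)
(x(13, 2) + g(-1))² = ((⅙)*(-3 + 2 - 4*13)/13 + (-27/8 + (⅛)*(-1)² + (5/8)*(-1)))² = ((⅙)*(1/13)*(-3 + 2 - 52) + (-27/8 + (⅛)*1 - 5/8))² = ((⅙)*(1/13)*(-53) + (-27/8 + ⅛ - 5/8))² = (-53/78 - 31/8)² = (-1421/312)² = 2019241/97344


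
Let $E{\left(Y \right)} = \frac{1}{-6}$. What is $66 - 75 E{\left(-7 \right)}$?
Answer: $\frac{157}{2} \approx 78.5$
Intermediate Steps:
$E{\left(Y \right)} = - \frac{1}{6}$
$66 - 75 E{\left(-7 \right)} = 66 - - \frac{25}{2} = 66 + \frac{25}{2} = \frac{157}{2}$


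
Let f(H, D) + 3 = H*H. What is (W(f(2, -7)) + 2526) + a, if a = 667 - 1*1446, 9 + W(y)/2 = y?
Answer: 1731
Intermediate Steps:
f(H, D) = -3 + H**2 (f(H, D) = -3 + H*H = -3 + H**2)
W(y) = -18 + 2*y
a = -779 (a = 667 - 1446 = -779)
(W(f(2, -7)) + 2526) + a = ((-18 + 2*(-3 + 2**2)) + 2526) - 779 = ((-18 + 2*(-3 + 4)) + 2526) - 779 = ((-18 + 2*1) + 2526) - 779 = ((-18 + 2) + 2526) - 779 = (-16 + 2526) - 779 = 2510 - 779 = 1731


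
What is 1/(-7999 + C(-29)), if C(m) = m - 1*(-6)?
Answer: -1/8022 ≈ -0.00012466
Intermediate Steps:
C(m) = 6 + m (C(m) = m + 6 = 6 + m)
1/(-7999 + C(-29)) = 1/(-7999 + (6 - 29)) = 1/(-7999 - 23) = 1/(-8022) = -1/8022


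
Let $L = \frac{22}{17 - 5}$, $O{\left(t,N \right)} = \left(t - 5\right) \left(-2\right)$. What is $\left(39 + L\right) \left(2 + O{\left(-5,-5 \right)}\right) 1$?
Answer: $\frac{2695}{3} \approx 898.33$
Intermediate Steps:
$O{\left(t,N \right)} = 10 - 2 t$ ($O{\left(t,N \right)} = \left(-5 + t\right) \left(-2\right) = 10 - 2 t$)
$L = \frac{11}{6}$ ($L = \frac{22}{17 - 5} = \frac{22}{12} = 22 \cdot \frac{1}{12} = \frac{11}{6} \approx 1.8333$)
$\left(39 + L\right) \left(2 + O{\left(-5,-5 \right)}\right) 1 = \left(39 + \frac{11}{6}\right) \left(2 + \left(10 - -10\right)\right) 1 = \frac{245 \left(2 + \left(10 + 10\right)\right) 1}{6} = \frac{245 \left(2 + 20\right) 1}{6} = \frac{245 \cdot 22 \cdot 1}{6} = \frac{245}{6} \cdot 22 = \frac{2695}{3}$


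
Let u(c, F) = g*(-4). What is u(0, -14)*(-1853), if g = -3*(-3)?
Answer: 66708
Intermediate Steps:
g = 9
u(c, F) = -36 (u(c, F) = 9*(-4) = -36)
u(0, -14)*(-1853) = -36*(-1853) = 66708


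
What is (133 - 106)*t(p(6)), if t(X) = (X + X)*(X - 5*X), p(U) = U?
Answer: -7776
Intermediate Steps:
t(X) = -8*X² (t(X) = (2*X)*(-4*X) = -8*X²)
(133 - 106)*t(p(6)) = (133 - 106)*(-8*6²) = 27*(-8*36) = 27*(-288) = -7776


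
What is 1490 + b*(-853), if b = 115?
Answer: -96605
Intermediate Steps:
1490 + b*(-853) = 1490 + 115*(-853) = 1490 - 98095 = -96605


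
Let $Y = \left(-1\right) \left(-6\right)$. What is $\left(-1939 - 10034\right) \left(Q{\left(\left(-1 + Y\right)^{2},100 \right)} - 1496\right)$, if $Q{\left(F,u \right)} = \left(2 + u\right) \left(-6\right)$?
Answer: $25239084$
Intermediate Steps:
$Y = 6$
$Q{\left(F,u \right)} = -12 - 6 u$
$\left(-1939 - 10034\right) \left(Q{\left(\left(-1 + Y\right)^{2},100 \right)} - 1496\right) = \left(-1939 - 10034\right) \left(\left(-12 - 600\right) - 1496\right) = - 11973 \left(\left(-12 - 600\right) - 1496\right) = - 11973 \left(-612 - 1496\right) = \left(-11973\right) \left(-2108\right) = 25239084$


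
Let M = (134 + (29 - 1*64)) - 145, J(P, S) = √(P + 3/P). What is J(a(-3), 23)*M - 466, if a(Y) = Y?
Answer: -466 - 92*I ≈ -466.0 - 92.0*I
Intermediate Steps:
M = -46 (M = (134 + (29 - 64)) - 145 = (134 - 35) - 145 = 99 - 145 = -46)
J(a(-3), 23)*M - 466 = √(-3 + 3/(-3))*(-46) - 466 = √(-3 + 3*(-⅓))*(-46) - 466 = √(-3 - 1)*(-46) - 466 = √(-4)*(-46) - 466 = (2*I)*(-46) - 466 = -92*I - 466 = -466 - 92*I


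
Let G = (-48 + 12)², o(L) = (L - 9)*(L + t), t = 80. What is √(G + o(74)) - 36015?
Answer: -36015 + √11306 ≈ -35909.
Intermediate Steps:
o(L) = (-9 + L)*(80 + L) (o(L) = (L - 9)*(L + 80) = (-9 + L)*(80 + L))
G = 1296 (G = (-36)² = 1296)
√(G + o(74)) - 36015 = √(1296 + (-720 + 74² + 71*74)) - 36015 = √(1296 + (-720 + 5476 + 5254)) - 36015 = √(1296 + 10010) - 36015 = √11306 - 36015 = -36015 + √11306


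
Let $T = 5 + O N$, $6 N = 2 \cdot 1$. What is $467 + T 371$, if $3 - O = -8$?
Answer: $\frac{11047}{3} \approx 3682.3$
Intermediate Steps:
$N = \frac{1}{3}$ ($N = \frac{2 \cdot 1}{6} = \frac{1}{6} \cdot 2 = \frac{1}{3} \approx 0.33333$)
$O = 11$ ($O = 3 - -8 = 3 + 8 = 11$)
$T = \frac{26}{3}$ ($T = 5 + 11 \cdot \frac{1}{3} = 5 + \frac{11}{3} = \frac{26}{3} \approx 8.6667$)
$467 + T 371 = 467 + \frac{26}{3} \cdot 371 = 467 + \frac{9646}{3} = \frac{11047}{3}$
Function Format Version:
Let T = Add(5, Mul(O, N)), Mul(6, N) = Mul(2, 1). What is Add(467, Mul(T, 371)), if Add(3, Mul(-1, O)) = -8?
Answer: Rational(11047, 3) ≈ 3682.3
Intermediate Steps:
N = Rational(1, 3) (N = Mul(Rational(1, 6), Mul(2, 1)) = Mul(Rational(1, 6), 2) = Rational(1, 3) ≈ 0.33333)
O = 11 (O = Add(3, Mul(-1, -8)) = Add(3, 8) = 11)
T = Rational(26, 3) (T = Add(5, Mul(11, Rational(1, 3))) = Add(5, Rational(11, 3)) = Rational(26, 3) ≈ 8.6667)
Add(467, Mul(T, 371)) = Add(467, Mul(Rational(26, 3), 371)) = Add(467, Rational(9646, 3)) = Rational(11047, 3)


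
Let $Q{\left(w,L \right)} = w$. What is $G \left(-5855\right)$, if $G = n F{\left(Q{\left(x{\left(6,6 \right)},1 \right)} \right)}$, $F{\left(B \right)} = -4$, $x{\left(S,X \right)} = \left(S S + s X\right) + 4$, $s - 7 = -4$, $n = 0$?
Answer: $0$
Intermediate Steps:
$s = 3$ ($s = 7 - 4 = 3$)
$x{\left(S,X \right)} = 4 + S^{2} + 3 X$ ($x{\left(S,X \right)} = \left(S S + 3 X\right) + 4 = \left(S^{2} + 3 X\right) + 4 = 4 + S^{2} + 3 X$)
$G = 0$ ($G = 0 \left(-4\right) = 0$)
$G \left(-5855\right) = 0 \left(-5855\right) = 0$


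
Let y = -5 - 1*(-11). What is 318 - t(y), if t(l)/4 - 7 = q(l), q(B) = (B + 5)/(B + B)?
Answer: 859/3 ≈ 286.33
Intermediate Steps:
y = 6 (y = -5 + 11 = 6)
q(B) = (5 + B)/(2*B) (q(B) = (5 + B)/((2*B)) = (5 + B)*(1/(2*B)) = (5 + B)/(2*B))
t(l) = 28 + 2*(5 + l)/l (t(l) = 28 + 4*((5 + l)/(2*l)) = 28 + 2*(5 + l)/l)
318 - t(y) = 318 - (30 + 10/6) = 318 - (30 + 10*(1/6)) = 318 - (30 + 5/3) = 318 - 1*95/3 = 318 - 95/3 = 859/3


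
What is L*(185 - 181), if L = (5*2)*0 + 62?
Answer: 248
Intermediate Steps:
L = 62 (L = 10*0 + 62 = 0 + 62 = 62)
L*(185 - 181) = 62*(185 - 181) = 62*4 = 248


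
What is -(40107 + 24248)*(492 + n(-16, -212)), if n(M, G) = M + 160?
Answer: -40929780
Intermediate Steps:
n(M, G) = 160 + M
-(40107 + 24248)*(492 + n(-16, -212)) = -(40107 + 24248)*(492 + (160 - 16)) = -64355*(492 + 144) = -64355*636 = -1*40929780 = -40929780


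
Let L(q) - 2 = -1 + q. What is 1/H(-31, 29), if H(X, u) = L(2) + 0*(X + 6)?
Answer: 1/3 ≈ 0.33333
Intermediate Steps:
L(q) = 1 + q (L(q) = 2 + (-1 + q) = 1 + q)
H(X, u) = 3 (H(X, u) = (1 + 2) + 0*(X + 6) = 3 + 0*(6 + X) = 3 + 0 = 3)
1/H(-31, 29) = 1/3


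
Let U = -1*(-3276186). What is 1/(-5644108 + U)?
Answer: -1/2367922 ≈ -4.2231e-7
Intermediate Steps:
U = 3276186
1/(-5644108 + U) = 1/(-5644108 + 3276186) = 1/(-2367922) = -1/2367922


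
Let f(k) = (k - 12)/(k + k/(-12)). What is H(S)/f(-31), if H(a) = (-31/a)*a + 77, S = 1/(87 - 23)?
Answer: 7843/258 ≈ 30.399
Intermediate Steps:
f(k) = 12*(-12 + k)/(11*k) (f(k) = (-12 + k)/(k + k*(-1/12)) = (-12 + k)/(k - k/12) = (-12 + k)/((11*k/12)) = (-12 + k)*(12/(11*k)) = 12*(-12 + k)/(11*k))
S = 1/64 ≈ 0.015625
H(a) = 46 (H(a) = -31 + 77 = 46)
H(S)/f(-31) = 46/(((12/11)*(-12 - 31)/(-31))) = 46/(((12/11)*(-1/31)*(-43))) = 46/(516/341) = 46*(341/516) = 7843/258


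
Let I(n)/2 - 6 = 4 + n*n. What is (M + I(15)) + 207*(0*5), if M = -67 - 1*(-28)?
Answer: 431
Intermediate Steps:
I(n) = 20 + 2*n² (I(n) = 12 + 2*(4 + n*n) = 12 + 2*(4 + n²) = 12 + (8 + 2*n²) = 20 + 2*n²)
M = -39 (M = -67 + 28 = -39)
(M + I(15)) + 207*(0*5) = (-39 + (20 + 2*15²)) + 207*(0*5) = (-39 + (20 + 2*225)) + 207*0 = (-39 + (20 + 450)) + 0 = (-39 + 470) + 0 = 431 + 0 = 431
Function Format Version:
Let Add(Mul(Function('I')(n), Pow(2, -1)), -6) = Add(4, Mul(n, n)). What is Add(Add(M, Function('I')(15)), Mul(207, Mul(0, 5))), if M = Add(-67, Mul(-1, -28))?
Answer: 431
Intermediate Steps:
Function('I')(n) = Add(20, Mul(2, Pow(n, 2))) (Function('I')(n) = Add(12, Mul(2, Add(4, Mul(n, n)))) = Add(12, Mul(2, Add(4, Pow(n, 2)))) = Add(12, Add(8, Mul(2, Pow(n, 2)))) = Add(20, Mul(2, Pow(n, 2))))
M = -39 (M = Add(-67, 28) = -39)
Add(Add(M, Function('I')(15)), Mul(207, Mul(0, 5))) = Add(Add(-39, Add(20, Mul(2, Pow(15, 2)))), Mul(207, Mul(0, 5))) = Add(Add(-39, Add(20, Mul(2, 225))), Mul(207, 0)) = Add(Add(-39, Add(20, 450)), 0) = Add(Add(-39, 470), 0) = Add(431, 0) = 431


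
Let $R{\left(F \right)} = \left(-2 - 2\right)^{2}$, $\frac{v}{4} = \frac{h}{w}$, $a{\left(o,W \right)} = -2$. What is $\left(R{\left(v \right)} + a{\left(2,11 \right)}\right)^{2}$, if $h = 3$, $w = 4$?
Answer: $196$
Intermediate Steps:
$v = 3$ ($v = 4 \cdot \frac{3}{4} = 3$)
$R{\left(F \right)} = 16$ ($R{\left(F \right)} = \left(-4\right)^{2} = 16$)
$\left(R{\left(v \right)} + a{\left(2,11 \right)}\right)^{2} = \left(16 - 2\right)^{2} = 14^{2} = 196$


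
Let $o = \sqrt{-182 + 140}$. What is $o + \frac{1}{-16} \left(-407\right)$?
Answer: $\frac{407}{16} + i \sqrt{42} \approx 25.438 + 6.4807 i$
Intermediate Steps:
$o = i \sqrt{42}$ ($o = \sqrt{-42} = i \sqrt{42} \approx 6.4807 i$)
$o + \frac{1}{-16} \left(-407\right) = i \sqrt{42} + \frac{1}{-16} \left(-407\right) = i \sqrt{42} - - \frac{407}{16} = i \sqrt{42} + \frac{407}{16} = \frac{407}{16} + i \sqrt{42}$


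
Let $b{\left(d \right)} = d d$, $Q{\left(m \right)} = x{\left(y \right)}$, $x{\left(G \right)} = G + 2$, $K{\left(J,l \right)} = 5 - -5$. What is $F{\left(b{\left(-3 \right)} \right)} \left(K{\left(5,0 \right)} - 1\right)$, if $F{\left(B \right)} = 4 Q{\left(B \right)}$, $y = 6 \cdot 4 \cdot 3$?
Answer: $2664$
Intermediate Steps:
$y = 72$ ($y = 24 \cdot 3 = 72$)
$K{\left(J,l \right)} = 10$ ($K{\left(J,l \right)} = 5 + 5 = 10$)
$x{\left(G \right)} = 2 + G$
$Q{\left(m \right)} = 74$ ($Q{\left(m \right)} = 2 + 72 = 74$)
$b{\left(d \right)} = d^{2}$
$F{\left(B \right)} = 296$ ($F{\left(B \right)} = 4 \cdot 74 = 296$)
$F{\left(b{\left(-3 \right)} \right)} \left(K{\left(5,0 \right)} - 1\right) = 296 \left(10 - 1\right) = 296 \cdot 9 = 2664$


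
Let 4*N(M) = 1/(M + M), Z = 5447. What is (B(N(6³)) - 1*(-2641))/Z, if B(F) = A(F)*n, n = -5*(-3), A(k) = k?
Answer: 117017/241344 ≈ 0.48486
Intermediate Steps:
n = 15
N(M) = 1/(8*M) (N(M) = 1/(4*(M + M)) = 1/(4*((2*M))) = (1/(2*M))/4 = 1/(8*M))
B(F) = 15*F (B(F) = F*15 = 15*F)
(B(N(6³)) - 1*(-2641))/Z = (15*(1/(8*(6³))) - 1*(-2641))/5447 = (15*((⅛)/216) + 2641)*(1/5447) = (15*((⅛)*(1/216)) + 2641)*(1/5447) = (15*(1/1728) + 2641)*(1/5447) = (5/576 + 2641)*(1/5447) = (1521221/576)*(1/5447) = 117017/241344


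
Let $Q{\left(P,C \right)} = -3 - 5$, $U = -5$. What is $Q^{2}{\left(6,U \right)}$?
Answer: $64$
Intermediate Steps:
$Q{\left(P,C \right)} = -8$ ($Q{\left(P,C \right)} = -3 - 5 = -8$)
$Q^{2}{\left(6,U \right)} = \left(-8\right)^{2} = 64$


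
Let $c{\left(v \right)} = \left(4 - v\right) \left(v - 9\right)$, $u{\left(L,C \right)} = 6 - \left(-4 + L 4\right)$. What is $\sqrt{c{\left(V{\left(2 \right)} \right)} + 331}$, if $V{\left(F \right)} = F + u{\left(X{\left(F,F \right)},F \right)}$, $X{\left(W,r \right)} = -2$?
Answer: $\sqrt{155} \approx 12.45$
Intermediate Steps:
$u{\left(L,C \right)} = 10 - 4 L$ ($u{\left(L,C \right)} = 6 - \left(-4 + 4 L\right) = 10 - 4 L$)
$V{\left(F \right)} = 18 + F$ ($V{\left(F \right)} = F + \left(10 - -8\right) = F + \left(10 + 8\right) = F + 18 = 18 + F$)
$c{\left(v \right)} = \left(-9 + v\right) \left(4 - v\right)$ ($c{\left(v \right)} = \left(4 - v\right) \left(-9 + v\right) = \left(-9 + v\right) \left(4 - v\right)$)
$\sqrt{c{\left(V{\left(2 \right)} \right)} + 331} = \sqrt{\left(-36 - \left(18 + 2\right)^{2} + 13 \left(18 + 2\right)\right) + 331} = \sqrt{\left(-36 - 20^{2} + 13 \cdot 20\right) + 331} = \sqrt{\left(-36 - 400 + 260\right) + 331} = \sqrt{-176 + 331} = \sqrt{155}$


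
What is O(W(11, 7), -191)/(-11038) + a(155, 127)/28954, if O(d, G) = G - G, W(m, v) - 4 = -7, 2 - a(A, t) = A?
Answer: -153/28954 ≈ -0.0052842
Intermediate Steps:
a(A, t) = 2 - A
W(m, v) = -3 (W(m, v) = 4 - 7 = -3)
O(d, G) = 0
O(W(11, 7), -191)/(-11038) + a(155, 127)/28954 = 0/(-11038) + (2 - 1*155)/28954 = 0*(-1/11038) + (2 - 155)*(1/28954) = 0 - 153*1/28954 = 0 - 153/28954 = -153/28954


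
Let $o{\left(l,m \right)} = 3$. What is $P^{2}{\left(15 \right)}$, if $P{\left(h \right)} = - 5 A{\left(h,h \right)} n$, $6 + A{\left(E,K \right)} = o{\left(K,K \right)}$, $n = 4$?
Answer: $3600$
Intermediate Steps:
$A{\left(E,K \right)} = -3$ ($A{\left(E,K \right)} = -6 + 3 = -3$)
$P{\left(h \right)} = 60$ ($P{\left(h \right)} = \left(-5\right) \left(-3\right) 4 = 15 \cdot 4 = 60$)
$P^{2}{\left(15 \right)} = 60^{2} = 3600$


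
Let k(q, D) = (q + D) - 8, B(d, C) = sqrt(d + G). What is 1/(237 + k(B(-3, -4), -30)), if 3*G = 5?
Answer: 597/118807 - 2*I*sqrt(3)/118807 ≈ 0.005025 - 2.9157e-5*I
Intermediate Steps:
G = 5/3 (G = (1/3)*5 = 5/3 ≈ 1.6667)
B(d, C) = sqrt(5/3 + d) (B(d, C) = sqrt(d + 5/3) = sqrt(5/3 + d))
k(q, D) = -8 + D + q (k(q, D) = (D + q) - 8 = -8 + D + q)
1/(237 + k(B(-3, -4), -30)) = 1/(237 + (-8 - 30 + sqrt(15 + 9*(-3))/3)) = 1/(237 + (-8 - 30 + sqrt(15 - 27)/3)) = 1/(237 + (-8 - 30 + sqrt(-12)/3)) = 1/(237 + (-8 - 30 + (2*I*sqrt(3))/3)) = 1/(237 + (-8 - 30 + 2*I*sqrt(3)/3)) = 1/(237 + (-38 + 2*I*sqrt(3)/3)) = 1/(199 + 2*I*sqrt(3)/3)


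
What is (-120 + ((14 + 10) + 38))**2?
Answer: 3364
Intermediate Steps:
(-120 + ((14 + 10) + 38))**2 = (-120 + (24 + 38))**2 = (-120 + 62)**2 = (-58)**2 = 3364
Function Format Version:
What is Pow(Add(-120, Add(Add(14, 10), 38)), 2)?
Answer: 3364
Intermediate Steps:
Pow(Add(-120, Add(Add(14, 10), 38)), 2) = Pow(Add(-120, Add(24, 38)), 2) = Pow(Add(-120, 62), 2) = Pow(-58, 2) = 3364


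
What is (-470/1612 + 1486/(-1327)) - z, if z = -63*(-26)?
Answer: -1753452117/1069562 ≈ -1639.4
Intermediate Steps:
z = 1638
(-470/1612 + 1486/(-1327)) - z = (-470/1612 + 1486/(-1327)) - 1*1638 = (-470*1/1612 + 1486*(-1/1327)) - 1638 = (-235/806 - 1486/1327) - 1638 = -1509561/1069562 - 1638 = -1753452117/1069562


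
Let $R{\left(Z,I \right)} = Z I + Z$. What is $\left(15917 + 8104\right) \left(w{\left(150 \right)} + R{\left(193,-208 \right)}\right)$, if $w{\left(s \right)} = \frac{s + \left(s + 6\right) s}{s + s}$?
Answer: $- \frac{1915554645}{2} \approx -9.5778 \cdot 10^{8}$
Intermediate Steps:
$R{\left(Z,I \right)} = Z + I Z$ ($R{\left(Z,I \right)} = I Z + Z = Z + I Z$)
$w{\left(s \right)} = \frac{s + s \left(6 + s\right)}{2 s}$ ($w{\left(s \right)} = \frac{s + \left(6 + s\right) s}{2 s} = \left(s + s \left(6 + s\right)\right) \frac{1}{2 s} = \frac{s + s \left(6 + s\right)}{2 s}$)
$\left(15917 + 8104\right) \left(w{\left(150 \right)} + R{\left(193,-208 \right)}\right) = \left(15917 + 8104\right) \left(\left(\frac{7}{2} + \frac{1}{2} \cdot 150\right) + 193 \left(1 - 208\right)\right) = 24021 \left(\left(\frac{7}{2} + 75\right) + 193 \left(-207\right)\right) = 24021 \left(\frac{157}{2} - 39951\right) = 24021 \left(- \frac{79745}{2}\right) = - \frac{1915554645}{2}$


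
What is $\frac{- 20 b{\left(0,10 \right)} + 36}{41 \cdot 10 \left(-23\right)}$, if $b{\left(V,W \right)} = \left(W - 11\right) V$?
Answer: $- \frac{18}{4715} \approx -0.0038176$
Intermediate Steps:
$b{\left(V,W \right)} = V \left(-11 + W\right)$ ($b{\left(V,W \right)} = \left(-11 + W\right) V = V \left(-11 + W\right)$)
$\frac{- 20 b{\left(0,10 \right)} + 36}{41 \cdot 10 \left(-23\right)} = \frac{- 20 \cdot 0 \left(-11 + 10\right) + 36}{41 \cdot 10 \left(-23\right)} = \frac{- 20 \cdot 0 \left(-1\right) + 36}{410 \left(-23\right)} = \frac{\left(-20\right) 0 + 36}{-9430} = \left(0 + 36\right) \left(- \frac{1}{9430}\right) = 36 \left(- \frac{1}{9430}\right) = - \frac{18}{4715}$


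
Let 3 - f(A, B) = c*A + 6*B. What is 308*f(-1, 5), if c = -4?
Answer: -9548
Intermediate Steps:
f(A, B) = 3 - 6*B + 4*A (f(A, B) = 3 - (-4*A + 6*B) = 3 + (-6*B + 4*A) = 3 - 6*B + 4*A)
308*f(-1, 5) = 308*(3 - 6*5 + 4*(-1)) = 308*(3 - 30 - 4) = 308*(-31) = -9548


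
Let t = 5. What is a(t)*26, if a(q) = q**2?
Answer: 650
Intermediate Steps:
a(t)*26 = 5**2*26 = 25*26 = 650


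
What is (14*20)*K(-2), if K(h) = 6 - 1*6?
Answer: 0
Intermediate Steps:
K(h) = 0 (K(h) = 6 - 6 = 0)
(14*20)*K(-2) = (14*20)*0 = 280*0 = 0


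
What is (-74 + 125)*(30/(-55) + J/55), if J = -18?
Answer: -2448/55 ≈ -44.509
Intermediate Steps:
(-74 + 125)*(30/(-55) + J/55) = (-74 + 125)*(30/(-55) - 18/55) = 51*(30*(-1/55) - 18*1/55) = 51*(-6/11 - 18/55) = 51*(-48/55) = -2448/55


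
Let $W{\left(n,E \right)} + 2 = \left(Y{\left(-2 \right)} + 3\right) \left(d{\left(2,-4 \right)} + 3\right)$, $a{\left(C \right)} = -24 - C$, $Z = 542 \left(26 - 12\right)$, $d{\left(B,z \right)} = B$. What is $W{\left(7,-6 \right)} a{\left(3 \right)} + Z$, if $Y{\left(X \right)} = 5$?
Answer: $6562$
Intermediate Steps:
$Z = 7588$ ($Z = 542 \left(26 - 12\right) = 542 \cdot 14 = 7588$)
$W{\left(n,E \right)} = 38$ ($W{\left(n,E \right)} = -2 + \left(5 + 3\right) \left(2 + 3\right) = -2 + 8 \cdot 5 = -2 + 40 = 38$)
$W{\left(7,-6 \right)} a{\left(3 \right)} + Z = 38 \left(-24 - 3\right) + 7588 = 38 \left(-27\right) + 7588 = -1026 + 7588 = 6562$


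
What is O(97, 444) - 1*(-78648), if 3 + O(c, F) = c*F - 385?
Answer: 121328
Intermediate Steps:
O(c, F) = -388 + F*c (O(c, F) = -3 + (c*F - 385) = -3 + (F*c - 385) = -3 + (-385 + F*c) = -388 + F*c)
O(97, 444) - 1*(-78648) = (-388 + 444*97) - 1*(-78648) = (-388 + 43068) + 78648 = 42680 + 78648 = 121328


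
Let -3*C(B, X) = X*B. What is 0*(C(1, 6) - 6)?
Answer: 0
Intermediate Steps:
C(B, X) = -B*X/3 (C(B, X) = -X*B/3 = -B*X/3)
0*(C(1, 6) - 6) = 0*(-1/3*1*6 - 6) = 0*(-2 - 6) = 0*(-8) = 0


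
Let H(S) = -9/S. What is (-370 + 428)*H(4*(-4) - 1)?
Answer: 522/17 ≈ 30.706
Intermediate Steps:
(-370 + 428)*H(4*(-4) - 1) = (-370 + 428)*(-9/(4*(-4) - 1)) = 58*(-9/(-16 - 1)) = 58*(-9/(-17)) = 58*(-9*(-1/17)) = 58*(9/17) = 522/17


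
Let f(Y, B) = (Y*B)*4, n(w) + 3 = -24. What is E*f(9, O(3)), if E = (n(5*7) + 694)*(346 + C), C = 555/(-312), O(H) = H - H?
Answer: 0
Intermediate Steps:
O(H) = 0
n(w) = -27 (n(w) = -3 - 24 = -27)
C = -185/104 (C = 555*(-1/312) = -185/104 ≈ -1.7788)
f(Y, B) = 4*B*Y (f(Y, B) = (B*Y)*4 = 4*B*Y)
E = 23877933/104 (E = (-27 + 694)*(346 - 185/104) = 667*(35799/104) = 23877933/104 ≈ 2.2960e+5)
E*f(9, O(3)) = 23877933*(4*0*9)/104 = (23877933/104)*0 = 0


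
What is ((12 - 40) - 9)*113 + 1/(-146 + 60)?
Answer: -359567/86 ≈ -4181.0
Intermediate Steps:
((12 - 40) - 9)*113 + 1/(-146 + 60) = (-28 - 9)*113 + 1/(-86) = -37*113 - 1/86 = -4181 - 1/86 = -359567/86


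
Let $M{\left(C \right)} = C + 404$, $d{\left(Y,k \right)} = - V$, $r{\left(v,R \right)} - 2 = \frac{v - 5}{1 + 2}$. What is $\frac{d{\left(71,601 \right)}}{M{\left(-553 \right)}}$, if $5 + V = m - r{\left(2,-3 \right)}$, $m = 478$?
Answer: $\frac{472}{149} \approx 3.1678$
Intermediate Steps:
$r{\left(v,R \right)} = \frac{1}{3} + \frac{v}{3}$ ($r{\left(v,R \right)} = 2 + \frac{v - 5}{1 + 2} = 2 + \frac{-5 + v}{3} = 2 + \left(-5 + v\right) \frac{1}{3} = 2 + \left(- \frac{5}{3} + \frac{v}{3}\right) = \frac{1}{3} + \frac{v}{3}$)
$V = 472$ ($V = -5 + \left(478 - \left(\frac{1}{3} + \frac{1}{3} \cdot 2\right)\right) = -5 + \left(478 - \left(\frac{1}{3} + \frac{2}{3}\right)\right) = -5 + \left(478 - 1\right) = -5 + 477 = 472$)
$d{\left(Y,k \right)} = -472$ ($d{\left(Y,k \right)} = \left(-1\right) 472 = -472$)
$M{\left(C \right)} = 404 + C$
$\frac{d{\left(71,601 \right)}}{M{\left(-553 \right)}} = - \frac{472}{404 - 553} = - \frac{472}{-149} = \left(-472\right) \left(- \frac{1}{149}\right) = \frac{472}{149}$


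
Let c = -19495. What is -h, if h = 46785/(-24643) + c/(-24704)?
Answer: 675361355/608780672 ≈ 1.1094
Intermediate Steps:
h = -675361355/608780672 (h = 46785/(-24643) - 19495/(-24704) = 46785*(-1/24643) - 19495*(-1/24704) = -46785/24643 + 19495/24704 = -675361355/608780672 ≈ -1.1094)
-h = -1*(-675361355/608780672) = 675361355/608780672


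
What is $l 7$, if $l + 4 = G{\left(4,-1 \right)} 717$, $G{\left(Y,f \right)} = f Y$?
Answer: $-20104$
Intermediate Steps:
$G{\left(Y,f \right)} = Y f$
$l = -2872$ ($l = -4 + 4 \left(-1\right) 717 = -4 - 2868 = -2872$)
$l 7 = \left(-2872\right) 7 = -20104$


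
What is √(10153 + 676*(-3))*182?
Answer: 4550*√13 ≈ 16405.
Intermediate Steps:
√(10153 + 676*(-3))*182 = √(10153 - 2028)*182 = √8125*182 = (25*√13)*182 = 4550*√13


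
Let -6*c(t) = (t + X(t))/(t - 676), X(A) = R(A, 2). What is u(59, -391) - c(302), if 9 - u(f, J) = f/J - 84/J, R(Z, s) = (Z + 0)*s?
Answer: 73395/8602 ≈ 8.5323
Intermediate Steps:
R(Z, s) = Z*s
X(A) = 2*A (X(A) = A*2 = 2*A)
u(f, J) = 9 + 84/J - f/J (u(f, J) = 9 - (f/J - 84/J) = 9 - (-84/J + f/J) = 9 + (84/J - f/J) = 9 + 84/J - f/J)
c(t) = -t/(2*(-676 + t)) (c(t) = -(t + 2*t)/(6*(t - 676)) = -3*t/(6*(-676 + t)) = -t/(2*(-676 + t)))
u(59, -391) - c(302) = (84 - 1*59 + 9*(-391))/(-391) - (-1)*302/(-1352 + 2*302) = -(84 - 59 - 3519)/391 - (-1)*302/(-1352 + 604) = -1/391*(-3494) - (-1)*302/(-748) = 3494/391 - (-1)*302*(-1)/748 = 3494/391 - 1*151/374 = 3494/391 - 151/374 = 73395/8602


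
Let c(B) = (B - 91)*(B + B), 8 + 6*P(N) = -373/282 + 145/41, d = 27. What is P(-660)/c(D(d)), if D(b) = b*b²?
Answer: -66899/53503756593984 ≈ -1.2504e-9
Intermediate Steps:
P(N) = -66899/69372 (P(N) = -4/3 + (-373/282 + 145/41)/6 = -4/3 + (⅙)*(25597/11562) = -4/3 + 25597/69372 = -66899/69372)
D(b) = b³
c(B) = 2*B*(-91 + B) (c(B) = (-91 + B)*(2*B) = 2*B*(-91 + B))
P(-660)/c(D(d)) = -66899*1/(39366*(-91 + 27³))/69372 = -66899*1/(39366*(-91 + 19683))/69372 = -66899/(69372*(2*19683*19592)) = -66899/69372/771258672 = -66899/69372*1/771258672 = -66899/53503756593984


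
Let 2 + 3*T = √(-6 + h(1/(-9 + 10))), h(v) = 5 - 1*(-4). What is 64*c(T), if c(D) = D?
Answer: -128/3 + 64*√3/3 ≈ -5.7162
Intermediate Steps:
h(v) = 9 (h(v) = 5 + 4 = 9)
T = -⅔ + √3/3 (T = -⅔ + √(-6 + 9)/3 = -⅔ + √3/3 ≈ -0.089316)
64*c(T) = 64*(-⅔ + √3/3) = -128/3 + 64*√3/3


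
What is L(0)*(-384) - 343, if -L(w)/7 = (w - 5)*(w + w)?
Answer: -343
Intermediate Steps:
L(w) = -14*w*(-5 + w) (L(w) = -7*(w - 5)*(w + w) = -7*(-5 + w)*2*w = -14*w*(-5 + w))
L(0)*(-384) - 343 = (14*0*(5 - 1*0))*(-384) - 343 = (14*0*(5 + 0))*(-384) - 343 = (14*0*5)*(-384) - 343 = 0*(-384) - 343 = 0 - 343 = -343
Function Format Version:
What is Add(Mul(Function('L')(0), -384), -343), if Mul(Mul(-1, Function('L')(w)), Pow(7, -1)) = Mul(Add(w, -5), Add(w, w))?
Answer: -343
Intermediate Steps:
Function('L')(w) = Mul(-14, w, Add(-5, w)) (Function('L')(w) = Mul(-7, Mul(Add(w, -5), Add(w, w))) = Mul(-7, Mul(Add(-5, w), Mul(2, w))) = Mul(-7, Mul(2, w, Add(-5, w))) = Mul(-14, w, Add(-5, w)))
Add(Mul(Function('L')(0), -384), -343) = Add(Mul(Mul(14, 0, Add(5, Mul(-1, 0))), -384), -343) = Add(Mul(Mul(14, 0, Add(5, 0)), -384), -343) = Add(Mul(Mul(14, 0, 5), -384), -343) = Add(Mul(0, -384), -343) = Add(0, -343) = -343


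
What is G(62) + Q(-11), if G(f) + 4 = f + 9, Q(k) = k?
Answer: 56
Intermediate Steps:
G(f) = 5 + f (G(f) = -4 + (f + 9) = -4 + (9 + f) = 5 + f)
G(62) + Q(-11) = (5 + 62) - 11 = 67 - 11 = 56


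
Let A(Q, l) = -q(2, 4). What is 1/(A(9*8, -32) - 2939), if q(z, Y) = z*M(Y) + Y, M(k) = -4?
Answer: -1/2935 ≈ -0.00034072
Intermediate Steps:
q(z, Y) = Y - 4*z (q(z, Y) = z*(-4) + Y = -4*z + Y = Y - 4*z)
A(Q, l) = 4 (A(Q, l) = -(4 - 4*2) = -(4 - 8) = -1*(-4) = 4)
1/(A(9*8, -32) - 2939) = 1/(4 - 2939) = 1/(-2935) = -1/2935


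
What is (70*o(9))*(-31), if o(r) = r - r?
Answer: 0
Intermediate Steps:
o(r) = 0
(70*o(9))*(-31) = (70*0)*(-31) = 0*(-31) = 0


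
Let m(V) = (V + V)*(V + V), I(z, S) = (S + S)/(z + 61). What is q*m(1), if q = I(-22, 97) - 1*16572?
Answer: -2584456/39 ≈ -66268.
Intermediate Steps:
I(z, S) = 2*S/(61 + z) (I(z, S) = (2*S)/(61 + z) = 2*S/(61 + z))
m(V) = 4*V**2 (m(V) = (2*V)*(2*V) = 4*V**2)
q = -646114/39 (q = 2*97/(61 - 22) - 1*16572 = 2*97/39 - 16572 = 2*97*(1/39) - 16572 = 194/39 - 16572 = -646114/39 ≈ -16567.)
q*m(1) = -2584456*1**2/39 = -2584456/39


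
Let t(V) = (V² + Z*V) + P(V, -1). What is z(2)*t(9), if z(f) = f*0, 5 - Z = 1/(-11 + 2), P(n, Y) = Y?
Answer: 0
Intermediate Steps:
Z = 46/9 (Z = 5 - 1/(-11 + 2) = 5 - 1/(-9) = 5 - 1*(-⅑) = 5 + ⅑ = 46/9 ≈ 5.1111)
t(V) = -1 + V² + 46*V/9 (t(V) = (V² + 46*V/9) - 1 = -1 + V² + 46*V/9)
z(f) = 0
z(2)*t(9) = 0*(-1 + 9² + (46/9)*9) = 0*(-1 + 81 + 46) = 0*126 = 0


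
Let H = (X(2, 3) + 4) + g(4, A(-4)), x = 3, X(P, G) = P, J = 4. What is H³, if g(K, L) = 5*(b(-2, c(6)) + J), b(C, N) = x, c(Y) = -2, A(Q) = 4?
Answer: 68921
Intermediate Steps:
b(C, N) = 3
g(K, L) = 35 (g(K, L) = 5*(3 + 4) = 5*7 = 35)
H = 41 (H = (2 + 4) + 35 = 6 + 35 = 41)
H³ = 41³ = 68921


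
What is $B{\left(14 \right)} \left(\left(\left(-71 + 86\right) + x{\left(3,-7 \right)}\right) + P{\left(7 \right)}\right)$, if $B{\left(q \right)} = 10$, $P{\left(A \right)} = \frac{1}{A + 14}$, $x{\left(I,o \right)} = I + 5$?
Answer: $\frac{4840}{21} \approx 230.48$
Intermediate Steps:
$x{\left(I,o \right)} = 5 + I$
$P{\left(A \right)} = \frac{1}{14 + A}$
$B{\left(14 \right)} \left(\left(\left(-71 + 86\right) + x{\left(3,-7 \right)}\right) + P{\left(7 \right)}\right) = 10 \left(\left(\left(-71 + 86\right) + \left(5 + 3\right)\right) + \frac{1}{14 + 7}\right) = 10 \left(\left(15 + 8\right) + \frac{1}{21}\right) = 10 \left(23 + \frac{1}{21}\right) = 10 \cdot \frac{484}{21} = \frac{4840}{21}$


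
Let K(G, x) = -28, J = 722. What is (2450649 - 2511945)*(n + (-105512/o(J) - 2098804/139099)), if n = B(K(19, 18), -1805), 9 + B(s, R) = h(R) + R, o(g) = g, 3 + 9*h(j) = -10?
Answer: 960650694814064/7928643 ≈ 1.2116e+8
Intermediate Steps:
h(j) = -13/9 (h(j) = -1/3 + (1/9)*(-10) = -1/3 - 10/9 = -13/9)
B(s, R) = -94/9 + R (B(s, R) = -9 + (-13/9 + R) = -94/9 + R)
n = -16339/9 (n = -94/9 - 1805 = -16339/9 ≈ -1815.4)
(2450649 - 2511945)*(n + (-105512/o(J) - 2098804/139099)) = (2450649 - 2511945)*(-16339/9 + (-105512/722 - 2098804/139099)) = -61296*(-16339/9 + (-105512*1/722 - 2098804*1/139099)) = -61296*(-16339/9 + (-52756/361 - 2098804/139099)) = -61296*(-16339/9 - 426103952/2642881) = -61296*(-47016968227/23785929) = 960650694814064/7928643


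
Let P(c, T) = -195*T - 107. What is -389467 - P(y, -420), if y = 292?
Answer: -471260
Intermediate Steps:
P(c, T) = -107 - 195*T
-389467 - P(y, -420) = -389467 - (-107 - 195*(-420)) = -389467 - (-107 + 81900) = -389467 - 1*81793 = -389467 - 81793 = -471260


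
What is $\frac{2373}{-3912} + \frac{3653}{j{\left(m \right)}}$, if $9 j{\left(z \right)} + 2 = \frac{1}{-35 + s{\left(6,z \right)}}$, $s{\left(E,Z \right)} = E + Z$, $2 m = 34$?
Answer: $- \frac{514479071}{32600} \approx -15782.0$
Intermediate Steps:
$m = 17$ ($m = \frac{1}{2} \cdot 34 = 17$)
$j{\left(z \right)} = - \frac{2}{9} + \frac{1}{9 \left(-29 + z\right)}$ ($j{\left(z \right)} = - \frac{2}{9} + \frac{1}{9 \left(-35 + \left(6 + z\right)\right)} = - \frac{2}{9} + \frac{1}{9 \left(-29 + z\right)}$)
$\frac{2373}{-3912} + \frac{3653}{j{\left(m \right)}} = \frac{2373}{-3912} + \frac{3653}{\frac{1}{9} \frac{1}{-29 + 17} \left(59 - 34\right)} = 2373 \left(- \frac{1}{3912}\right) + \frac{3653}{\frac{1}{9} \frac{1}{-12} \left(59 - 34\right)} = - \frac{791}{1304} + \frac{3653}{\frac{1}{9} \left(- \frac{1}{12}\right) 25} = - \frac{791}{1304} + \frac{3653}{- \frac{25}{108}} = - \frac{791}{1304} + 3653 \left(- \frac{108}{25}\right) = - \frac{791}{1304} - \frac{394524}{25} = - \frac{514479071}{32600}$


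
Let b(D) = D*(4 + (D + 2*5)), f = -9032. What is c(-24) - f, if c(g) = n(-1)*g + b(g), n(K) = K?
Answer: 9296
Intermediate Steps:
b(D) = D*(14 + D) (b(D) = D*(4 + (D + 10)) = D*(4 + (10 + D)) = D*(14 + D))
c(g) = -g + g*(14 + g)
c(-24) - f = -24*(13 - 24) - 1*(-9032) = -24*(-11) + 9032 = 264 + 9032 = 9296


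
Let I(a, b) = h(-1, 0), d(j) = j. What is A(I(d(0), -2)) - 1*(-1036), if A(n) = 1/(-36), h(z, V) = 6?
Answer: 37295/36 ≈ 1036.0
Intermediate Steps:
I(a, b) = 6
A(n) = -1/36
A(I(d(0), -2)) - 1*(-1036) = -1/36 - 1*(-1036) = -1/36 + 1036 = 37295/36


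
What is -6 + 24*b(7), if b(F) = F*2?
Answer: 330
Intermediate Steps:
b(F) = 2*F
-6 + 24*b(7) = -6 + 24*(2*7) = -6 + 24*14 = -6 + 336 = 330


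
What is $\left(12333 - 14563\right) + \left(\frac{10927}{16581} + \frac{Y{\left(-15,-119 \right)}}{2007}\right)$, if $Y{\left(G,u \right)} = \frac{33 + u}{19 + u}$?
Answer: $- \frac{1236469077689}{554634450} \approx -2229.3$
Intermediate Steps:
$Y{\left(G,u \right)} = \frac{33 + u}{19 + u}$
$\left(12333 - 14563\right) + \left(\frac{10927}{16581} + \frac{Y{\left(-15,-119 \right)}}{2007}\right) = \left(12333 - 14563\right) + \left(\frac{10927}{16581} + \frac{\frac{1}{19 - 119} \left(33 - 119\right)}{2007}\right) = -2230 + \left(10927 \cdot \frac{1}{16581} + \frac{1}{-100} \left(-86\right) \frac{1}{2007}\right) = -2230 + \left(\frac{10927}{16581} + \left(- \frac{1}{100}\right) \left(-86\right) \frac{1}{2007}\right) = -2230 + \left(\frac{10927}{16581} + \frac{43}{50} \cdot \frac{1}{2007}\right) = -2230 + \left(\frac{10927}{16581} + \frac{43}{100350}\right) = -2230 + \frac{365745811}{554634450} = - \frac{1236469077689}{554634450}$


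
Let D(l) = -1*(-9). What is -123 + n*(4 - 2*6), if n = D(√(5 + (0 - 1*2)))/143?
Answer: -17661/143 ≈ -123.50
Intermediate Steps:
D(l) = 9
n = 9/143 ≈ 0.062937
-123 + n*(4 - 2*6) = -123 + 9*(4 - 2*6)/143 = -123 + 9*(4 - 12)/143 = -123 + (9/143)*(-8) = -123 - 72/143 = -17661/143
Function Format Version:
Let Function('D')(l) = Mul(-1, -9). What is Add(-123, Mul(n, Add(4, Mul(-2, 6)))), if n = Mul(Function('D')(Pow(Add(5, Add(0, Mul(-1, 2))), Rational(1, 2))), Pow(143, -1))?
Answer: Rational(-17661, 143) ≈ -123.50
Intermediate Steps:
Function('D')(l) = 9
n = Rational(9, 143) (n = Mul(9, Pow(143, -1)) = Mul(9, Rational(1, 143)) = Rational(9, 143) ≈ 0.062937)
Add(-123, Mul(n, Add(4, Mul(-2, 6)))) = Add(-123, Mul(Rational(9, 143), Add(4, Mul(-2, 6)))) = Add(-123, Mul(Rational(9, 143), Add(4, -12))) = Add(-123, Mul(Rational(9, 143), -8)) = Add(-123, Rational(-72, 143)) = Rational(-17661, 143)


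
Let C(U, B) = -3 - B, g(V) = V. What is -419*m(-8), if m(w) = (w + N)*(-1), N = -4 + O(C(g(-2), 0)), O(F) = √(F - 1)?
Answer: -5028 + 838*I ≈ -5028.0 + 838.0*I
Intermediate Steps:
O(F) = √(-1 + F)
N = -4 + 2*I (N = -4 + √(-1 + (-3 - 1*0)) = -4 + √(-1 + (-3 + 0)) = -4 + √(-1 - 3) = -4 + √(-4) = -4 + 2*I ≈ -4.0 + 2.0*I)
m(w) = 4 - w - 2*I (m(w) = (w + (-4 + 2*I))*(-1) = (-4 + w + 2*I)*(-1) = 4 - w - 2*I)
-419*m(-8) = -419*(4 - 1*(-8) - 2*I) = -419*(4 + 8 - 2*I) = -419*(12 - 2*I) = -5028 + 838*I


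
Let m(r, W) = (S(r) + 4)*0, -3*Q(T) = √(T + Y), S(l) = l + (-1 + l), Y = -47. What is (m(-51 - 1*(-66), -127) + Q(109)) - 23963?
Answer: -23963 - √62/3 ≈ -23966.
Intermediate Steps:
S(l) = -1 + 2*l
Q(T) = -√(-47 + T)/3 (Q(T) = -√(T - 47)/3 = -√(-47 + T)/3)
m(r, W) = 0 (m(r, W) = ((-1 + 2*r) + 4)*0 = (3 + 2*r)*0 = 0)
(m(-51 - 1*(-66), -127) + Q(109)) - 23963 = (0 - √(-47 + 109)/3) - 23963 = (0 - √62/3) - 23963 = -√62/3 - 23963 = -23963 - √62/3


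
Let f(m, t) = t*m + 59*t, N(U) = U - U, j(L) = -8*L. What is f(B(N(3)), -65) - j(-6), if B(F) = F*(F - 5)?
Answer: -3883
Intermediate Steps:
N(U) = 0
B(F) = F*(-5 + F)
f(m, t) = 59*t + m*t (f(m, t) = m*t + 59*t = 59*t + m*t)
f(B(N(3)), -65) - j(-6) = -65*(59 + 0*(-5 + 0)) - (-8)*(-6) = -65*(59 + 0*(-5)) - 1*48 = -65*(59 + 0) - 48 = -65*59 - 48 = -3835 - 48 = -3883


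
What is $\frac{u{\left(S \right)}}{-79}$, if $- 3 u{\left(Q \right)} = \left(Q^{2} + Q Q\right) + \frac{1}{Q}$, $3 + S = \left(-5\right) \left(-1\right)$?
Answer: $\frac{17}{474} \approx 0.035865$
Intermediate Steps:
$S = 2$ ($S = -3 - -5 = -3 + 5 = 2$)
$u{\left(Q \right)} = - \frac{2 Q^{2}}{3} - \frac{1}{3 Q}$ ($u{\left(Q \right)} = - \frac{\left(Q^{2} + Q Q\right) + \frac{1}{Q}}{3} = - \frac{\left(Q^{2} + Q^{2}\right) + \frac{1}{Q}}{3} = - \frac{2 Q^{2} + \frac{1}{Q}}{3} = - \frac{\frac{1}{Q} + 2 Q^{2}}{3} = - \frac{2 Q^{2}}{3} - \frac{1}{3 Q}$)
$\frac{u{\left(S \right)}}{-79} = \frac{\frac{1}{3} \cdot \frac{1}{2} \left(-1 - 2 \cdot 2^{3}\right)}{-79} = - \frac{\frac{1}{3} \cdot \frac{1}{2} \left(-1 - 16\right)}{79} = - \frac{\frac{1}{3} \cdot \frac{1}{2} \left(-17\right)}{79} = \left(- \frac{1}{79}\right) \left(- \frac{17}{6}\right) = \frac{17}{474}$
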